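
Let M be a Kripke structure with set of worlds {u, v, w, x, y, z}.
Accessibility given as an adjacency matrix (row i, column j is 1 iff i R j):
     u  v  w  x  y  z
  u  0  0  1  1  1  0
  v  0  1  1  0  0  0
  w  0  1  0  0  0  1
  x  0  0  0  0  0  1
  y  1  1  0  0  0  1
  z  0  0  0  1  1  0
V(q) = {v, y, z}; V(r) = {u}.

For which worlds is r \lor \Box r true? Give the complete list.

Let φ = r \lor \Box r. Evaluate φ at each world:
  u (successors {w, x, y}): φ is true.
  v (successors {v, w}): φ is false.
  w (successors {v, z}): φ is false.
  x (successors {z}): φ is false.
  y (successors {u, v, z}): φ is false.
  z (successors {x, y}): φ is false.
For instance, at y:
  At y: r is false, \Box r is false, so r \lor \Box r is false.
    At y: \Box r requires r at every successor {u, v, z}.
      r fails at v, so \Box r is false at y.
Satisfying worlds: {u}

u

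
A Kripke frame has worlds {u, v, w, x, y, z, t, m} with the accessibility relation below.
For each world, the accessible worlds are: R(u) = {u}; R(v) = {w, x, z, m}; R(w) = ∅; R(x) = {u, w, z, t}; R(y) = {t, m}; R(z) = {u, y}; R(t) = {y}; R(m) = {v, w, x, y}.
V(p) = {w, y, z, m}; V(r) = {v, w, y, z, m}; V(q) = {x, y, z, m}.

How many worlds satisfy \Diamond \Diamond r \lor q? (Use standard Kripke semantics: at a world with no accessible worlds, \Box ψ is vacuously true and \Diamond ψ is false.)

Let φ = \Diamond \Diamond r \lor q. Evaluate φ at each world:
  u (successors {u}): φ is false.
  v (successors {w, x, z, m}): φ is true.
  w (successors ∅): φ is false.
  x (successors {u, w, z, t}): φ is true.
  y (successors {t, m}): φ is true.
  z (successors {u, y}): φ is true.
  t (successors {y}): φ is true.
  m (successors {v, w, x, y}): φ is true.
For instance, at u:
  At u: \Diamond \Diamond r is false, q is false, so \Diamond \Diamond r \lor q is false.
    At u: \Diamond \Diamond r requires \Diamond r at some successor in {u}.
      At u: \Diamond r is false.
    So \Diamond \Diamond r is false at u.
Satisfying worlds: {v, x, y, z, t, m}

6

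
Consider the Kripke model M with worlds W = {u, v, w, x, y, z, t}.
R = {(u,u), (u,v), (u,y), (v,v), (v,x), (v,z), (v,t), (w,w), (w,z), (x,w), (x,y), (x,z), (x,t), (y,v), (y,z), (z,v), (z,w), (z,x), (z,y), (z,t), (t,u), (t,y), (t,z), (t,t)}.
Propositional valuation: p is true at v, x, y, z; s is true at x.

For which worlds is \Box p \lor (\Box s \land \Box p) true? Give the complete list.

Let φ = \Box p \lor (\Box s \land \Box p). Evaluate φ at each world:
  u (successors {u, v, y}): φ is false.
  v (successors {v, x, z, t}): φ is false.
  w (successors {w, z}): φ is false.
  x (successors {w, y, z, t}): φ is false.
  y (successors {v, z}): φ is true.
  z (successors {v, w, x, y, t}): φ is false.
  t (successors {u, y, z, t}): φ is false.
For instance, at y:
  At y: \Box p is true, \Box s \land \Box p is false, so \Box p \lor (\Box s \land \Box p) is true.
    At y: \Box p requires p at every successor {v, z}.
      At v: p is true.
      At z: p is true.
    So \Box p is true at y.
    At y: \Box s is false, \Box p is true, so \Box s \land \Box p is false.
      At y: \Box s requires s at every successor {v, z}.
        s fails at v, so \Box s is false at y.
      At y: \Box p requires p at every successor {v, z}.
        At v: p is true.
        At z: p is true.
      So \Box p is true at y.
Satisfying worlds: {y}

y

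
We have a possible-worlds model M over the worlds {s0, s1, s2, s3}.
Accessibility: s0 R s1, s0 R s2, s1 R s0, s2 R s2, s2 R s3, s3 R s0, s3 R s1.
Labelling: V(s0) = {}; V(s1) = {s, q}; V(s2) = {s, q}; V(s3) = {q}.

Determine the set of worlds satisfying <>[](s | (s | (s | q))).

s0, s1, s2, s3

Recall that []ψ holds at a world iff ψ holds at every accessible world, and <>ψ holds iff ψ holds at some accessible world.
Let φ = <>[](s | (s | (s | q))). Evaluate φ at each world:
  s0 (successors {s1, s2}): φ is true.
  s1 (successors {s0}): φ is true.
  s2 (successors {s2, s3}): φ is true.
  s3 (successors {s0, s1}): φ is true.
For instance, at s1:
  At s1: <>[](s | (s | (s | q))) requires [](s | (s | (s | q))) at some successor in {s0}.
    [](s | (s | (s | q))) holds at s0, so <>[](s | (s | (s | q))) is true at s1.
      At s0: [](s | (s | (s | q))) requires s | (s | (s | q)) at every successor {s1, s2}.
        At s1: s | (s | (s | q)) is true.
        At s2: s | (s | (s | q)) is true.
      So [](s | (s | (s | q))) is true at s0.
Satisfying worlds: {s0, s1, s2, s3}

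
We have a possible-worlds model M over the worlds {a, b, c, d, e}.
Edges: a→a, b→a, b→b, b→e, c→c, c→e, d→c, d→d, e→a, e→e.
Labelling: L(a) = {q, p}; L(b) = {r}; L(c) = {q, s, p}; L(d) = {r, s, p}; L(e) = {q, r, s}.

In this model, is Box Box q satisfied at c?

Yes

At c: Box Box q requires Box q at every successor {c, e}.
    At c: Box q requires q at every successor {c, e}.
      At c: q is true.
      At e: q is true.
    So Box q is true at c.
    At e: Box q requires q at every successor {a, e}.
      At a: q is true.
      At e: q is true.
    So Box q is true at e.
So Box Box q is true at c.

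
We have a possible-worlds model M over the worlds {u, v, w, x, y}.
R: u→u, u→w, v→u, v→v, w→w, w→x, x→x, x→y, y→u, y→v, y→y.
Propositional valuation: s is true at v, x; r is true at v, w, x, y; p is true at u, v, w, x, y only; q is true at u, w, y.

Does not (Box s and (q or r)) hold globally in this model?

Let φ = not (Box s and (q or r)). Evaluate φ at each world:
  u (successors {u, w}): φ is true.
  v (successors {u, v}): φ is true.
  w (successors {w, x}): φ is true.
  x (successors {x, y}): φ is true.
  y (successors {u, v, y}): φ is true.
For instance, at x:
  At x: Box s and (q or r) is false, so not (Box s and (q or r)) is true.
    At x: Box s is false, q or r is true, so Box s and (q or r) is false.
      At x: Box s requires s at every successor {x, y}.
        s fails at y, so Box s is false at x.

Yes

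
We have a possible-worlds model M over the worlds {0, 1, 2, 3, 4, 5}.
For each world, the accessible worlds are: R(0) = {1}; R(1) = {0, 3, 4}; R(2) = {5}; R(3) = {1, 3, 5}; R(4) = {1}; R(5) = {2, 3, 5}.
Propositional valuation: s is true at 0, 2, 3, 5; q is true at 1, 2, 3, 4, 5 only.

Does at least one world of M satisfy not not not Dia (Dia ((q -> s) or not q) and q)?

Let φ = not not not Dia (Dia ((q -> s) or not q) and q). Evaluate φ at each world:
  0 (successors {1}): φ is false.
  1 (successors {0, 3, 4}): φ is false.
  2 (successors {5}): φ is false.
  3 (successors {1, 3, 5}): φ is false.
  4 (successors {1}): φ is false.
  5 (successors {2, 3, 5}): φ is false.
For instance, at 3:
  At 3: not not Dia (Dia ((q -> s) or not q) and q) is true, so not not not Dia (Dia ((q -> s) or not q) and q) is false.
    At 3: not Dia (Dia ((q -> s) or not q) and q) is false, so not not Dia (Dia ((q -> s) or not q) and q) is true.
      At 3: Dia (Dia ((q -> s) or not q) and q) is true, so not Dia (Dia ((q -> s) or not q) and q) is false.

No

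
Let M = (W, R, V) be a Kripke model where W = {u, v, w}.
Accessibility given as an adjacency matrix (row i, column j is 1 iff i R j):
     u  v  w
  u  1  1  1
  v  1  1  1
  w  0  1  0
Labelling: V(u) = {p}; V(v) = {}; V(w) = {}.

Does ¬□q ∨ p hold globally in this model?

Yes

Recall that □ψ holds at a world iff ψ holds at every accessible world, and ◇ψ holds iff ψ holds at some accessible world.
Let φ = ¬□q ∨ p. Evaluate φ at each world:
  u (successors {u, v, w}): φ is true.
  v (successors {u, v, w}): φ is true.
  w (successors {v}): φ is true.
For instance, at u:
  At u: ¬□q is true, p is true, so ¬□q ∨ p is true.
    At u: □q is false, so ¬□q is true.
      At u: □q requires q at every successor {u, v, w}.
        q fails at u, so □q is false at u.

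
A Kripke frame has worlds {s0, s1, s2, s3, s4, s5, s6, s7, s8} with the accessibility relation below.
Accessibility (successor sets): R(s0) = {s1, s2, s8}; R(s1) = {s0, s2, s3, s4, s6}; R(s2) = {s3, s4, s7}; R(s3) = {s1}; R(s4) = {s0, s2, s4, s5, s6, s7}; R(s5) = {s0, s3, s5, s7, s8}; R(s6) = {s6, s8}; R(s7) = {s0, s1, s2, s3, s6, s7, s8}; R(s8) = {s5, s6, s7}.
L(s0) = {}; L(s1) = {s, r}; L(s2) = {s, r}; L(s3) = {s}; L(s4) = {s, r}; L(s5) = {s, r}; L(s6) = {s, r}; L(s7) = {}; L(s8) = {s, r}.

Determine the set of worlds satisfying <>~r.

s1, s2, s4, s5, s7, s8

Recall that <>ψ holds at a world iff ψ holds at some accessible world.
Let φ = <>~r. Evaluate φ at each world:
  s0 (successors {s1, s2, s8}): φ is false.
  s1 (successors {s0, s2, s3, s4, s6}): φ is true.
  s2 (successors {s3, s4, s7}): φ is true.
  s3 (successors {s1}): φ is false.
  s4 (successors {s0, s2, s4, s5, s6, s7}): φ is true.
  s5 (successors {s0, s3, s5, s7, s8}): φ is true.
  s6 (successors {s6, s8}): φ is false.
  s7 (successors {s0, s1, s2, s3, s6, s7, s8}): φ is true.
  s8 (successors {s5, s6, s7}): φ is true.
For instance, at s2:
  At s2: <>~r requires ~r at some successor in {s3, s4, s7}.
    ~r holds at s3, so <>~r is true at s2.
Satisfying worlds: {s1, s2, s4, s5, s7, s8}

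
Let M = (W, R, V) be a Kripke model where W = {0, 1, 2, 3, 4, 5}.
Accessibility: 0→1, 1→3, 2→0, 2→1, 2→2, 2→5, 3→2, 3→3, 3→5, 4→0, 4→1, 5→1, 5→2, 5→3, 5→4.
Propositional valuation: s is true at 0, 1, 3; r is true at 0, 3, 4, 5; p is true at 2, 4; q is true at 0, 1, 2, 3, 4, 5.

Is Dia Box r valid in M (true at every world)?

Let φ = Dia Box r. Evaluate φ at each world:
  0 (successors {1}): φ is true.
  1 (successors {3}): φ is false.
  2 (successors {0, 1, 2, 5}): φ is true.
  3 (successors {2, 3, 5}): φ is false.
  4 (successors {0, 1}): φ is true.
  5 (successors {1, 2, 3, 4}): φ is true.
Detail at 1 (counterexample):
  At 1: Dia Box r requires Box r at some successor in {3}.
    At 3: Box r is false.
  So Dia Box r is false at 1.

No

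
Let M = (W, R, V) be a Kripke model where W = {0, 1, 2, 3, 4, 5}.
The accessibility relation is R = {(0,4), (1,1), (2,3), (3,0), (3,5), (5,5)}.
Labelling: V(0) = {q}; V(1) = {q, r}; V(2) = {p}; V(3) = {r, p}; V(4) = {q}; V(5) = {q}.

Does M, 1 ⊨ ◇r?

At 1: ◇r requires r at some successor in {1}.
  r holds at 1, so ◇r is true at 1.

Yes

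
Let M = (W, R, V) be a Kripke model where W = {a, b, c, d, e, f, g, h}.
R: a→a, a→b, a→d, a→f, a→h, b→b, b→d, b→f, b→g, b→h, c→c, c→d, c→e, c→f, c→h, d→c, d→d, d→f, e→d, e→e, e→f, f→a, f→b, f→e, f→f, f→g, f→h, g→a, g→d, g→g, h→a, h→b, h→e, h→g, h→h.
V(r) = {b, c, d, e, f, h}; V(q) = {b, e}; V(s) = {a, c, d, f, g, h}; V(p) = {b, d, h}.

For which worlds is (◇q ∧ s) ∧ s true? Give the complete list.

Let φ = (◇q ∧ s) ∧ s. Evaluate φ at each world:
  a (successors {a, b, d, f, h}): φ is true.
  b (successors {b, d, f, g, h}): φ is false.
  c (successors {c, d, e, f, h}): φ is true.
  d (successors {c, d, f}): φ is false.
  e (successors {d, e, f}): φ is false.
  f (successors {a, b, e, f, g, h}): φ is true.
  g (successors {a, d, g}): φ is false.
  h (successors {a, b, e, g, h}): φ is true.
For instance, at d:
  At d: ◇q ∧ s is false, s is true, so (◇q ∧ s) ∧ s is false.
    At d: ◇q is false, s is true, so ◇q ∧ s is false.
      At d: ◇q requires q at some successor in {c, d, f}.
        At c: q is false.
        At d: q is false.
        At f: q is false.
      So ◇q is false at d.
Satisfying worlds: {a, c, f, h}

a, c, f, h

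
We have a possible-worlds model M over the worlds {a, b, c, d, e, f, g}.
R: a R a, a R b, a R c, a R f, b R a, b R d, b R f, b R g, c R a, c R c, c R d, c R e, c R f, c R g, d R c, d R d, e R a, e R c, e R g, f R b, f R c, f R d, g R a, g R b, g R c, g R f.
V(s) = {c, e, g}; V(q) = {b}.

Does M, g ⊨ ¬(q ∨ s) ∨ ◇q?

Recall that ◇ψ holds at a world iff ψ holds at some accessible world.
At g: ¬(q ∨ s) is false, ◇q is true, so ¬(q ∨ s) ∨ ◇q is true.
  At g: ◇q requires q at some successor in {a, b, c, f}.
    q holds at b, so ◇q is true at g.

Yes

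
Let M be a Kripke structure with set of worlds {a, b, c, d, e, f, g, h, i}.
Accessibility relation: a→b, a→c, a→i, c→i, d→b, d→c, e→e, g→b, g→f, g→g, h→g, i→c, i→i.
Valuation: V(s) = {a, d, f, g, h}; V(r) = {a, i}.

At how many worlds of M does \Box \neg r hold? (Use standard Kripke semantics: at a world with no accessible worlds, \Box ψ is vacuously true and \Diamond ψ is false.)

6

Let φ = \Box \neg r. Evaluate φ at each world:
  a (successors {b, c, i}): φ is false.
  b (successors ∅): φ is true.
  c (successors {i}): φ is false.
  d (successors {b, c}): φ is true.
  e (successors {e}): φ is true.
  f (successors ∅): φ is true.
  g (successors {b, f, g}): φ is true.
  h (successors {g}): φ is true.
  i (successors {c, i}): φ is false.
For instance, at a:
  At a: \Box \neg r requires \neg r at every successor {b, c, i}.
    \neg r fails at i, so \Box \neg r is false at a.
Satisfying worlds: {b, d, e, f, g, h}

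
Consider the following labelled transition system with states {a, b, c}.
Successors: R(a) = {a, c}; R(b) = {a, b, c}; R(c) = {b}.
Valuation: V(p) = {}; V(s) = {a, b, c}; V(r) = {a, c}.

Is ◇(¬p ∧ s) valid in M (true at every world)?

Yes

Let φ = ◇(¬p ∧ s). Evaluate φ at each world:
  a (successors {a, c}): φ is true.
  b (successors {a, b, c}): φ is true.
  c (successors {b}): φ is true.
For instance, at a:
  At a: ◇(¬p ∧ s) requires ¬p ∧ s at some successor in {a, c}.
    ¬p ∧ s holds at a, so ◇(¬p ∧ s) is true at a.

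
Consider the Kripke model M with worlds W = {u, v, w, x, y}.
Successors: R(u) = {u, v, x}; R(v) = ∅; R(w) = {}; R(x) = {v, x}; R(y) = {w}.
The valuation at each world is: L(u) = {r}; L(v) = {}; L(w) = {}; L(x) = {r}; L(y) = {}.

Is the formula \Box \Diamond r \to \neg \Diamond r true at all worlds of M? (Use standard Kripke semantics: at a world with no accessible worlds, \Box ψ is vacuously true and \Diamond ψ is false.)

Let φ = \Box \Diamond r \to \neg \Diamond r. Evaluate φ at each world:
  u (successors {u, v, x}): φ is true.
  v (successors ∅): φ is true.
  w (successors ∅): φ is true.
  x (successors {v, x}): φ is true.
  y (successors {w}): φ is true.
For instance, at u:
  At u: \Box \Diamond r is false, \neg \Diamond r is false, so \Box \Diamond r \to \neg \Diamond r is true.
    At u: \Box \Diamond r requires \Diamond r at every successor {u, v, x}.
      \Diamond r fails at v, so \Box \Diamond r is false at u.
    At u: \Diamond r is true, so \neg \Diamond r is false.
      At u: \Diamond r requires r at some successor in {u, v, x}.
        r holds at u, so \Diamond r is true at u.

Yes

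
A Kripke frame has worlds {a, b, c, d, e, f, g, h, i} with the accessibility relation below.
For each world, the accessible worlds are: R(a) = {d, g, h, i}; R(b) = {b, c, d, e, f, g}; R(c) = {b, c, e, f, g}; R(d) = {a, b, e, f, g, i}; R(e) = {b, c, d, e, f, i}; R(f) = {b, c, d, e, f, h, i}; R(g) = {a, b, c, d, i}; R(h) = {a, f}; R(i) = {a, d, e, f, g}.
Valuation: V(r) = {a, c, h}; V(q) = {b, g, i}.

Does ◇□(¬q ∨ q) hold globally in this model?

Let φ = ◇□(¬q ∨ q). Evaluate φ at each world:
  a (successors {d, g, h, i}): φ is true.
  b (successors {b, c, d, e, f, g}): φ is true.
  c (successors {b, c, e, f, g}): φ is true.
  d (successors {a, b, e, f, g, i}): φ is true.
  e (successors {b, c, d, e, f, i}): φ is true.
  f (successors {b, c, d, e, f, h, i}): φ is true.
  g (successors {a, b, c, d, i}): φ is true.
  h (successors {a, f}): φ is true.
  i (successors {a, d, e, f, g}): φ is true.
For instance, at b:
  At b: ◇□(¬q ∨ q) requires □(¬q ∨ q) at some successor in {b, c, d, e, f, g}.
    □(¬q ∨ q) holds at b, so ◇□(¬q ∨ q) is true at b.
      At b: □(¬q ∨ q) requires ¬q ∨ q at every successor {b, c, d, e, f, g}.
        At b: ¬q ∨ q is true.
        At c: ¬q ∨ q is true.
        At d: ¬q ∨ q is true.
        At e: ¬q ∨ q is true.
        At f: ¬q ∨ q is true.
        At g: ¬q ∨ q is true.
      So □(¬q ∨ q) is true at b.

Yes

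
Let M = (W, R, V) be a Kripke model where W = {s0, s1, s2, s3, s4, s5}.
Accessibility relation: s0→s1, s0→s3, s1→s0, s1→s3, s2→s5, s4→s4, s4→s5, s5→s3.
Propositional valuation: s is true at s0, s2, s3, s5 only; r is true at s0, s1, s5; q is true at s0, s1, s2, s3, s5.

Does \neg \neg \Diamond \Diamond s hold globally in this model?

Let φ = \neg \neg \Diamond \Diamond s. Evaluate φ at each world:
  s0 (successors {s1, s3}): φ is true.
  s1 (successors {s0, s3}): φ is true.
  s2 (successors {s5}): φ is true.
  s3 (successors ∅): φ is false.
  s4 (successors {s4, s5}): φ is true.
  s5 (successors {s3}): φ is false.
Detail at s3 (counterexample):
  At s3: \neg \Diamond \Diamond s is true, so \neg \neg \Diamond \Diamond s is false.
    At s3: \Diamond \Diamond s is false, so \neg \Diamond \Diamond s is true.
      At s3: no accessible worlds, so \Diamond \Diamond s is false.

No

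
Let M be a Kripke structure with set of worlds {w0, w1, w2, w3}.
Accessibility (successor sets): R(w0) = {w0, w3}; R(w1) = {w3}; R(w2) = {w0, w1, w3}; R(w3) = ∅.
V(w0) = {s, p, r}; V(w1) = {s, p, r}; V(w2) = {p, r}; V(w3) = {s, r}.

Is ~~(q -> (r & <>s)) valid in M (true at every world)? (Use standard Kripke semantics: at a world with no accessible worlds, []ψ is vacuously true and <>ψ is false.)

Yes

Let φ = ~~(q -> (r & <>s)). Evaluate φ at each world:
  w0 (successors {w0, w3}): φ is true.
  w1 (successors {w3}): φ is true.
  w2 (successors {w0, w1, w3}): φ is true.
  w3 (successors ∅): φ is true.
For instance, at w1:
  At w1: ~(q -> (r & <>s)) is false, so ~~(q -> (r & <>s)) is true.
    At w1: q -> (r & <>s) is true, so ~(q -> (r & <>s)) is false.
      At w1: q is false, r & <>s is true, so q -> (r & <>s) is true.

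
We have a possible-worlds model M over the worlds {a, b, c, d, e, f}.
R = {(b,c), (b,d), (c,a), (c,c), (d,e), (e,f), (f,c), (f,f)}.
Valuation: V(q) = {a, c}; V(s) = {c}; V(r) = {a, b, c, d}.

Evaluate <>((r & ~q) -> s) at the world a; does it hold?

At a: no accessible worlds, so <>((r & ~q) -> s) is false.

No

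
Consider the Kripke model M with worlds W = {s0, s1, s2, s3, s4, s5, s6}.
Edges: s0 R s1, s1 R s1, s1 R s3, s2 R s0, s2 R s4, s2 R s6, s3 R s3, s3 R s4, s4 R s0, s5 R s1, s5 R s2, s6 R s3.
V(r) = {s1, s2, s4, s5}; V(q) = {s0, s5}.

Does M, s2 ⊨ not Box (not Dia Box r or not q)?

No

At s2: Box (not Dia Box r or not q) is true, so not Box (not Dia Box r or not q) is false.
  At s2: Box (not Dia Box r or not q) requires not Dia Box r or not q at every successor {s0, s4, s6}.
      At s0: not Dia Box r is true, not q is false, so not Dia Box r or not q is true.
      At s4: not Dia Box r is false, not q is true, so not Dia Box r or not q is true.
      At s6: not Dia Box r is true, not q is true, so not Dia Box r or not q is true.
  So Box (not Dia Box r or not q) is true at s2.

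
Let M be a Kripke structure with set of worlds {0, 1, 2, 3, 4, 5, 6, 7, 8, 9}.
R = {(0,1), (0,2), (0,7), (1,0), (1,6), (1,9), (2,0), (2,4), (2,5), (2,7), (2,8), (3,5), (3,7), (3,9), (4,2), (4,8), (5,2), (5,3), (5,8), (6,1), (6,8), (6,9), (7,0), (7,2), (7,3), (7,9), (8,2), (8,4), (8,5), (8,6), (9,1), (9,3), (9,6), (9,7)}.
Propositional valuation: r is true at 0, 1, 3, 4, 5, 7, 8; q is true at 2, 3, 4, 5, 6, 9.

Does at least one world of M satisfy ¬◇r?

No

Recall that ◇ψ holds at a world iff ψ holds at some accessible world.
Let φ = ¬◇r. Evaluate φ at each world:
  0 (successors {1, 2, 7}): φ is false.
  1 (successors {0, 6, 9}): φ is false.
  2 (successors {0, 4, 5, 7, 8}): φ is false.
  3 (successors {5, 7, 9}): φ is false.
  4 (successors {2, 8}): φ is false.
  5 (successors {2, 3, 8}): φ is false.
  6 (successors {1, 8, 9}): φ is false.
  7 (successors {0, 2, 3, 9}): φ is false.
  8 (successors {2, 4, 5, 6}): φ is false.
  9 (successors {1, 3, 6, 7}): φ is false.
For instance, at 9:
  At 9: ◇r is true, so ¬◇r is false.
    At 9: ◇r requires r at some successor in {1, 3, 6, 7}.
      r holds at 1, so ◇r is true at 9.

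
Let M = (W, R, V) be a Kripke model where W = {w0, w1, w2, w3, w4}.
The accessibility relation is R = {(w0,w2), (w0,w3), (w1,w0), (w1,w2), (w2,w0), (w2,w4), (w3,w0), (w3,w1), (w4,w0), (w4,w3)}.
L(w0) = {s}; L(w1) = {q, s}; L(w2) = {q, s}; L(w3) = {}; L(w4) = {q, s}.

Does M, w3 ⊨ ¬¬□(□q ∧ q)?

No

At w3: ¬□(□q ∧ q) is true, so ¬¬□(□q ∧ q) is false.
  At w3: □(□q ∧ q) is false, so ¬□(□q ∧ q) is true.
    At w3: □(□q ∧ q) requires □q ∧ q at every successor {w0, w1}.
      □q ∧ q fails at w0, so □(□q ∧ q) is false at w3.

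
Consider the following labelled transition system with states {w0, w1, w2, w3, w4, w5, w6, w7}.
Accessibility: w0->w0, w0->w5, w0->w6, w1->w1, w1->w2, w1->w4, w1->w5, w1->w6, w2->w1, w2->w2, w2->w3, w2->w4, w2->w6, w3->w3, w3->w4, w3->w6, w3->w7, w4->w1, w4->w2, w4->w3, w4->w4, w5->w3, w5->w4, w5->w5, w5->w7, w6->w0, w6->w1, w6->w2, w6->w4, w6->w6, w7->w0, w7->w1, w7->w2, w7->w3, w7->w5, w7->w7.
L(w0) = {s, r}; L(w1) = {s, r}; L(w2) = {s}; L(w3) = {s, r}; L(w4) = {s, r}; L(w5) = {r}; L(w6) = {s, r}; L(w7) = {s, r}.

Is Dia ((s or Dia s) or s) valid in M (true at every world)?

Let φ = Dia ((s or Dia s) or s). Evaluate φ at each world:
  w0 (successors {w0, w5, w6}): φ is true.
  w1 (successors {w1, w2, w4, w5, w6}): φ is true.
  w2 (successors {w1, w2, w3, w4, w6}): φ is true.
  w3 (successors {w3, w4, w6, w7}): φ is true.
  w4 (successors {w1, w2, w3, w4}): φ is true.
  w5 (successors {w3, w4, w5, w7}): φ is true.
  w6 (successors {w0, w1, w2, w4, w6}): φ is true.
  w7 (successors {w0, w1, w2, w3, w5, w7}): φ is true.
For instance, at w4:
  At w4: Dia ((s or Dia s) or s) requires (s or Dia s) or s at some successor in {w1, w2, w3, w4}.
    (s or Dia s) or s holds at w1, so Dia ((s or Dia s) or s) is true at w4.
      At w1: s or Dia s is true, s is true, so (s or Dia s) or s is true.

Yes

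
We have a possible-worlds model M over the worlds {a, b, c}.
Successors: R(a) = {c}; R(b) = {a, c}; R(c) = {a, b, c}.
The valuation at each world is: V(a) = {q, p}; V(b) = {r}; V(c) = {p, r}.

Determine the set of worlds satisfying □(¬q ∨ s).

a

Let φ = □(¬q ∨ s). Evaluate φ at each world:
  a (successors {c}): φ is true.
  b (successors {a, c}): φ is false.
  c (successors {a, b, c}): φ is false.
For instance, at c:
  At c: □(¬q ∨ s) requires ¬q ∨ s at every successor {a, b, c}.
    ¬q ∨ s fails at a, so □(¬q ∨ s) is false at c.
Satisfying worlds: {a}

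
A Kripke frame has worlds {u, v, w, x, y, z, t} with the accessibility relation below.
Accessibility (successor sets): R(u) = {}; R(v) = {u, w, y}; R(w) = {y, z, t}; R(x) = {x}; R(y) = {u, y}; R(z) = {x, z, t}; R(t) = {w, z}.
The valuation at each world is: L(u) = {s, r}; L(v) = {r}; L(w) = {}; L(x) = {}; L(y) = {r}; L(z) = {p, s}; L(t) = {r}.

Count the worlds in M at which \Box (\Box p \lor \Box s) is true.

1

Recall that \Box ψ holds at a world iff ψ holds at every accessible world, and \Diamond ψ holds iff ψ holds at some accessible world.
Let φ = \Box (\Box p \lor \Box s). Evaluate φ at each world:
  u (successors ∅): φ is true.
  v (successors {u, w, y}): φ is false.
  w (successors {y, z, t}): φ is false.
  x (successors {x}): φ is false.
  y (successors {u, y}): φ is false.
  z (successors {x, z, t}): φ is false.
  t (successors {w, z}): φ is false.
For instance, at t:
  At t: \Box (\Box p \lor \Box s) requires \Box p \lor \Box s at every successor {w, z}.
    \Box p \lor \Box s fails at w, so \Box (\Box p \lor \Box s) is false at t.
      At w: \Box p is false, \Box s is false, so \Box p \lor \Box s is false.
Satisfying worlds: {u}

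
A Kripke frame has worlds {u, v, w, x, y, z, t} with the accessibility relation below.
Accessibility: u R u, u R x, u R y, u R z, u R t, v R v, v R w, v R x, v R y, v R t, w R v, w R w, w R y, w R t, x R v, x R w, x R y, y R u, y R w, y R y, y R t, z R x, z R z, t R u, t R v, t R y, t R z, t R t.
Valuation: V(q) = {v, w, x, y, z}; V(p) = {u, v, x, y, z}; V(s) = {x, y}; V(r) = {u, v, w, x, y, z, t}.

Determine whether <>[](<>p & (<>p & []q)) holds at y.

At y: <>[](<>p & (<>p & []q)) requires [](<>p & (<>p & []q)) at some successor in {u, w, y, t}.
  At u: [](<>p & (<>p & []q)) is false.
  At w: [](<>p & (<>p & []q)) is false.
  At y: [](<>p & (<>p & []q)) is false.
  At t: [](<>p & (<>p & []q)) is false.
So <>[](<>p & (<>p & []q)) is false at y.

No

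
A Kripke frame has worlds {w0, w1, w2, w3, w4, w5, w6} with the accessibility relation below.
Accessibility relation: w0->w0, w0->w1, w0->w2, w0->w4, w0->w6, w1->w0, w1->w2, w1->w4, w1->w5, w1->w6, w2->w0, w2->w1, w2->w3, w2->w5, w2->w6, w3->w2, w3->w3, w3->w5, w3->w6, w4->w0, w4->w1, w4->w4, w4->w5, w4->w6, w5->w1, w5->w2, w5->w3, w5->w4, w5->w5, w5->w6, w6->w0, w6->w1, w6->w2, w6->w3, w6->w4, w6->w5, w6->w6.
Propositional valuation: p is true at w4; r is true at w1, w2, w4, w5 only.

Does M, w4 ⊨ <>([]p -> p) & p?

Recall that []ψ holds at a world iff ψ holds at every accessible world, and <>ψ holds iff ψ holds at some accessible world.
At w4: <>([]p -> p) is true, p is true, so <>([]p -> p) & p is true.
  At w4: <>([]p -> p) requires []p -> p at some successor in {w0, w1, w4, w5, w6}.
    []p -> p holds at w0, so <>([]p -> p) is true at w4.
      At w0: []p is false, p is false, so []p -> p is true.

Yes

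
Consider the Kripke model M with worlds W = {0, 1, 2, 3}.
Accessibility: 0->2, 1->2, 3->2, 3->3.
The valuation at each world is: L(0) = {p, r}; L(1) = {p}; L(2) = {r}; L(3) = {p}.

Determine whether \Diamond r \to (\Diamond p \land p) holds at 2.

Yes

Recall that \Diamond ψ holds at a world iff ψ holds at some accessible world.
At 2: \Diamond r is false, \Diamond p \land p is false, so \Diamond r \to (\Diamond p \land p) is true.
  At 2: no accessible worlds, so \Diamond r is false.
  At 2: \Diamond p is false, p is false, so \Diamond p \land p is false.
    At 2: no accessible worlds, so \Diamond p is false.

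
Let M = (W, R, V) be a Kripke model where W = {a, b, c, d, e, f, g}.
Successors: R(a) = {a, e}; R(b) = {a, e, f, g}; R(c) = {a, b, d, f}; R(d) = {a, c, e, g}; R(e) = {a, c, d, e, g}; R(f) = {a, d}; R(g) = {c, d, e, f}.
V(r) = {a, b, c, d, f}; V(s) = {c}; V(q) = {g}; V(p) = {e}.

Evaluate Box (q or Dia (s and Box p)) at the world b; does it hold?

No

Recall that Box ψ holds at a world iff ψ holds at every accessible world, and Dia ψ holds iff ψ holds at some accessible world.
At b: Box (q or Dia (s and Box p)) requires q or Dia (s and Box p) at every successor {a, e, f, g}.
  q or Dia (s and Box p) fails at a, so Box (q or Dia (s and Box p)) is false at b.
    At a: q is false, Dia (s and Box p) is false, so q or Dia (s and Box p) is false.
      At a: Dia (s and Box p) requires s and Box p at some successor in {a, e}.
        At a: s and Box p is false.
        At e: s and Box p is false.
      So Dia (s and Box p) is false at a.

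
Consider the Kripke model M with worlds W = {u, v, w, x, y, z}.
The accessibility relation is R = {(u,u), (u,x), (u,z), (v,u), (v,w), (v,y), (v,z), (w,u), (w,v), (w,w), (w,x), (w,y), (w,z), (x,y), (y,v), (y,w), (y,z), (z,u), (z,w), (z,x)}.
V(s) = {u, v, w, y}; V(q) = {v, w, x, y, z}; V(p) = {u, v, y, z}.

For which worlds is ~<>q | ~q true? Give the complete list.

u

Let φ = ~<>q | ~q. Evaluate φ at each world:
  u (successors {u, x, z}): φ is true.
  v (successors {u, w, y, z}): φ is false.
  w (successors {u, v, w, x, y, z}): φ is false.
  x (successors {y}): φ is false.
  y (successors {v, w, z}): φ is false.
  z (successors {u, w, x}): φ is false.
For instance, at u:
  At u: ~<>q is false, ~q is true, so ~<>q | ~q is true.
    At u: <>q is true, so ~<>q is false.
      At u: <>q requires q at some successor in {u, x, z}.
        q holds at x, so <>q is true at u.
Satisfying worlds: {u}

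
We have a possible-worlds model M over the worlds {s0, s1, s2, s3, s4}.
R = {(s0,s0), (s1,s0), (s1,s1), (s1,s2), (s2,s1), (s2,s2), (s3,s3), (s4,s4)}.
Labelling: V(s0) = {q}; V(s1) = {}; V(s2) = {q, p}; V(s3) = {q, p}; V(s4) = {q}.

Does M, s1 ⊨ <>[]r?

Recall that []ψ holds at a world iff ψ holds at every accessible world, and <>ψ holds iff ψ holds at some accessible world.
At s1: <>[]r requires []r at some successor in {s0, s1, s2}.
  At s0: []r is false.
  At s1: []r is false.
  At s2: []r is false.
So <>[]r is false at s1.

No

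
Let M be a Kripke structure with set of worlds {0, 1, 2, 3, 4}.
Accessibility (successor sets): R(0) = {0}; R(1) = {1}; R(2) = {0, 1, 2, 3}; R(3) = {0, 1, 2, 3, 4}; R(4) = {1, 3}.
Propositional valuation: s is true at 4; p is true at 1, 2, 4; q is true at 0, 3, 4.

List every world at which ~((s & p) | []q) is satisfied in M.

1, 2, 3

Let φ = ~((s & p) | []q). Evaluate φ at each world:
  0 (successors {0}): φ is false.
  1 (successors {1}): φ is true.
  2 (successors {0, 1, 2, 3}): φ is true.
  3 (successors {0, 1, 2, 3, 4}): φ is true.
  4 (successors {1, 3}): φ is false.
For instance, at 1:
  At 1: (s & p) | []q is false, so ~((s & p) | []q) is true.
    At 1: s & p is false, []q is false, so (s & p) | []q is false.
      At 1: []q requires q at every successor {1}.
        q fails at 1, so []q is false at 1.
Satisfying worlds: {1, 2, 3}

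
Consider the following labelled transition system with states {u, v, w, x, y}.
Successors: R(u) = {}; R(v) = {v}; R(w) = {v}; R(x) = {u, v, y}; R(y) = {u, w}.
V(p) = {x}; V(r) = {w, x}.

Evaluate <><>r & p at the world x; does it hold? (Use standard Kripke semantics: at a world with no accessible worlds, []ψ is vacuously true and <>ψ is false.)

Yes

Recall that <>ψ holds at a world iff ψ holds at some accessible world.
At x: <><>r is true, p is true, so <><>r & p is true.
  At x: <><>r requires <>r at some successor in {u, v, y}.
    <>r holds at y, so <><>r is true at x.
      At y: <>r requires r at some successor in {u, w}.
        r holds at w, so <>r is true at y.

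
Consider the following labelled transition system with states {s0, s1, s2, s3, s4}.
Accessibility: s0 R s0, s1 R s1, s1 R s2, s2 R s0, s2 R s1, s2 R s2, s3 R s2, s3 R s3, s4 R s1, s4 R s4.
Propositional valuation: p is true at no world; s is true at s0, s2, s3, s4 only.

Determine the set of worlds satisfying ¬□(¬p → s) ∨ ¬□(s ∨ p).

s1, s2, s4

Let φ = ¬□(¬p → s) ∨ ¬□(s ∨ p). Evaluate φ at each world:
  s0 (successors {s0}): φ is false.
  s1 (successors {s1, s2}): φ is true.
  s2 (successors {s0, s1, s2}): φ is true.
  s3 (successors {s2, s3}): φ is false.
  s4 (successors {s1, s4}): φ is true.
For instance, at s0:
  At s0: ¬□(¬p → s) is false, ¬□(s ∨ p) is false, so ¬□(¬p → s) ∨ ¬□(s ∨ p) is false.
    At s0: □(¬p → s) is true, so ¬□(¬p → s) is false.
      At s0: □(¬p → s) requires ¬p → s at every successor {s0}.
        At s0: ¬p → s is true.
      So □(¬p → s) is true at s0.
    At s0: □(s ∨ p) is true, so ¬□(s ∨ p) is false.
      At s0: □(s ∨ p) requires s ∨ p at every successor {s0}.
        At s0: s ∨ p is true.
      So □(s ∨ p) is true at s0.
Satisfying worlds: {s1, s2, s4}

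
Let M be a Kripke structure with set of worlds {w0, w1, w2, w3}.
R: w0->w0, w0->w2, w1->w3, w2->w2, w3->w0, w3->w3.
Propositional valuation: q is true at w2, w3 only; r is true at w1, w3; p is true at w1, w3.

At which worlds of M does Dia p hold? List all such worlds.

w1, w3

Recall that Dia ψ holds at a world iff ψ holds at some accessible world.
Let φ = Dia p. Evaluate φ at each world:
  w0 (successors {w0, w2}): φ is false.
  w1 (successors {w3}): φ is true.
  w2 (successors {w2}): φ is false.
  w3 (successors {w0, w3}): φ is true.
For instance, at w3:
  At w3: Dia p requires p at some successor in {w0, w3}.
    p holds at w3, so Dia p is true at w3.
Satisfying worlds: {w1, w3}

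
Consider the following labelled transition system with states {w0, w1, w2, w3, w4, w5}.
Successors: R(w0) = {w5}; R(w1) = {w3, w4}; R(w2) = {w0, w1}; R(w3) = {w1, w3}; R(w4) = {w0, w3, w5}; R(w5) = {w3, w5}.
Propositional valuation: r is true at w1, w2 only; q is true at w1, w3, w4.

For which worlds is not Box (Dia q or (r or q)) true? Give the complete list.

w2, w4

Let φ = not Box (Dia q or (r or q)). Evaluate φ at each world:
  w0 (successors {w5}): φ is false.
  w1 (successors {w3, w4}): φ is false.
  w2 (successors {w0, w1}): φ is true.
  w3 (successors {w1, w3}): φ is false.
  w4 (successors {w0, w3, w5}): φ is true.
  w5 (successors {w3, w5}): φ is false.
For instance, at w4:
  At w4: Box (Dia q or (r or q)) is false, so not Box (Dia q or (r or q)) is true.
    At w4: Box (Dia q or (r or q)) requires Dia q or (r or q) at every successor {w0, w3, w5}.
      Dia q or (r or q) fails at w0, so Box (Dia q or (r or q)) is false at w4.
Satisfying worlds: {w2, w4}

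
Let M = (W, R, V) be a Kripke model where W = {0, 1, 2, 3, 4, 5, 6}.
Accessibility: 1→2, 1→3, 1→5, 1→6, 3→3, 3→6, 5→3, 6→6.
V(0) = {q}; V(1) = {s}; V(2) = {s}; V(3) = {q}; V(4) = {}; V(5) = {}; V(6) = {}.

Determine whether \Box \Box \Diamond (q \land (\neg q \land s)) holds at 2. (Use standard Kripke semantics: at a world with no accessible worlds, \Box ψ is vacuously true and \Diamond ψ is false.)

Yes

At 2: no accessible worlds, so \Box \Box \Diamond (q \land (\neg q \land s)) holds vacuously.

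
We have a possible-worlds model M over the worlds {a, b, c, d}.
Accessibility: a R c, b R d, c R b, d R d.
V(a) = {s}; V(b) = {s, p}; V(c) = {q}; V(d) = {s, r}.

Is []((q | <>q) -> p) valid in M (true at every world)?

No

Recall that []ψ holds at a world iff ψ holds at every accessible world, and <>ψ holds iff ψ holds at some accessible world.
Let φ = []((q | <>q) -> p). Evaluate φ at each world:
  a (successors {c}): φ is false.
  b (successors {d}): φ is true.
  c (successors {b}): φ is true.
  d (successors {d}): φ is true.
Detail at a (counterexample):
  At a: []((q | <>q) -> p) requires (q | <>q) -> p at every successor {c}.
    (q | <>q) -> p fails at c, so []((q | <>q) -> p) is false at a.
      At c: q | <>q is true, p is false, so (q | <>q) -> p is false.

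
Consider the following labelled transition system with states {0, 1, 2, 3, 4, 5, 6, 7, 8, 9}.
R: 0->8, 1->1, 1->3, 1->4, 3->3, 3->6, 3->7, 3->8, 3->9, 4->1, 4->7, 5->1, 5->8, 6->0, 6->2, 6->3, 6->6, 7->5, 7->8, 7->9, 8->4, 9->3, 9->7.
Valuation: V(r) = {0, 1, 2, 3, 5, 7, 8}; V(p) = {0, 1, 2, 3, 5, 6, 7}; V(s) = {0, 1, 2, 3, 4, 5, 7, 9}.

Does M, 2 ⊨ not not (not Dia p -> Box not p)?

Yes

At 2: not (not Dia p -> Box not p) is false, so not not (not Dia p -> Box not p) is true.
  At 2: not Dia p -> Box not p is true, so not (not Dia p -> Box not p) is false.
    At 2: not Dia p is true, Box not p is true, so not Dia p -> Box not p is true.
      At 2: Dia p is false, so not Dia p is true.
      At 2: no accessible worlds, so Box not p holds vacuously.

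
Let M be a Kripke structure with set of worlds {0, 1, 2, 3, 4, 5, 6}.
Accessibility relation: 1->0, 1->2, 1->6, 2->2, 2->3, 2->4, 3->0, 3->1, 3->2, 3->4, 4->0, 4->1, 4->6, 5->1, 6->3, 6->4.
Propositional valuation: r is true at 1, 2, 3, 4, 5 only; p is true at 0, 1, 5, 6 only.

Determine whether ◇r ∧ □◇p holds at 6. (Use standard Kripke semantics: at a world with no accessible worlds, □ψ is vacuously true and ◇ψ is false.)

At 6: ◇r is true, □◇p is true, so ◇r ∧ □◇p is true.
  At 6: ◇r requires r at some successor in {3, 4}.
    r holds at 3, so ◇r is true at 6.
  At 6: □◇p requires ◇p at every successor {3, 4}.
      At 3: ◇p requires p at some successor in {0, 1, 2, 4}.
        p holds at 0, so ◇p is true at 3.
      At 4: ◇p requires p at some successor in {0, 1, 6}.
        p holds at 0, so ◇p is true at 4.
  So □◇p is true at 6.

Yes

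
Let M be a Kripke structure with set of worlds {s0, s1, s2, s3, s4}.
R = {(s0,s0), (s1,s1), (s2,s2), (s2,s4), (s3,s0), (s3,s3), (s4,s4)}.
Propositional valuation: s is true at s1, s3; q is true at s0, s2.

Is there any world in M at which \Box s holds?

Yes

Let φ = \Box s. Evaluate φ at each world:
  s0 (successors {s0}): φ is false.
  s1 (successors {s1}): φ is true.
  s2 (successors {s2, s4}): φ is false.
  s3 (successors {s0, s3}): φ is false.
  s4 (successors {s4}): φ is false.
Detail at s1 (witness):
  At s1: \Box s requires s at every successor {s1}.
    At s1: s is true.
  So \Box s is true at s1.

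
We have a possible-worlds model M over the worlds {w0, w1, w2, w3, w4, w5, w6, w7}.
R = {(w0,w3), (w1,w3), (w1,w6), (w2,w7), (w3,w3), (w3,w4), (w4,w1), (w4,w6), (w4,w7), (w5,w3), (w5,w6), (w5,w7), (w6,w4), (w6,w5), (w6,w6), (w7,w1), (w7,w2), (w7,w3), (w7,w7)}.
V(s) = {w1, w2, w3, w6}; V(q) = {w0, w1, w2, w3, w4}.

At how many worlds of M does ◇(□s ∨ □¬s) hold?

2

Recall that □ψ holds at a world iff ψ holds at every accessible world, and ◇ψ holds iff ψ holds at some accessible world.
Let φ = ◇(□s ∨ □¬s). Evaluate φ at each world:
  w0 (successors {w3}): φ is false.
  w1 (successors {w3, w6}): φ is false.
  w2 (successors {w7}): φ is false.
  w3 (successors {w3, w4}): φ is false.
  w4 (successors {w1, w6, w7}): φ is true.
  w5 (successors {w3, w6, w7}): φ is false.
  w6 (successors {w4, w5, w6}): φ is false.
  w7 (successors {w1, w2, w3, w7}): φ is true.
For instance, at w7:
  At w7: ◇(□s ∨ □¬s) requires □s ∨ □¬s at some successor in {w1, w2, w3, w7}.
    □s ∨ □¬s holds at w1, so ◇(□s ∨ □¬s) is true at w7.
      At w1: □s is true, □¬s is false, so □s ∨ □¬s is true.
Satisfying worlds: {w4, w7}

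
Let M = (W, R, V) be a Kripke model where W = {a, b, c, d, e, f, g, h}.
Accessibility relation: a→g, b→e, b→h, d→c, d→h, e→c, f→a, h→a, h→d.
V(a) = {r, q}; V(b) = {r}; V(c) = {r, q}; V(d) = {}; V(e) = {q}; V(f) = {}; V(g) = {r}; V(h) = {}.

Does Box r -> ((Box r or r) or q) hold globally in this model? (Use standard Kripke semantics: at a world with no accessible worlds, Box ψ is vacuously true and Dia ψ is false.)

Yes

Let φ = Box r -> ((Box r or r) or q). Evaluate φ at each world:
  a (successors {g}): φ is true.
  b (successors {e, h}): φ is true.
  c (successors ∅): φ is true.
  d (successors {c, h}): φ is true.
  e (successors {c}): φ is true.
  f (successors {a}): φ is true.
  g (successors ∅): φ is true.
  h (successors {a, d}): φ is true.
For instance, at h:
  At h: Box r is false, (Box r or r) or q is false, so Box r -> ((Box r or r) or q) is true.
    At h: Box r requires r at every successor {a, d}.
      r fails at d, so Box r is false at h.
    At h: Box r or r is false, q is false, so (Box r or r) or q is false.
      At h: Box r is false, r is false, so Box r or r is false.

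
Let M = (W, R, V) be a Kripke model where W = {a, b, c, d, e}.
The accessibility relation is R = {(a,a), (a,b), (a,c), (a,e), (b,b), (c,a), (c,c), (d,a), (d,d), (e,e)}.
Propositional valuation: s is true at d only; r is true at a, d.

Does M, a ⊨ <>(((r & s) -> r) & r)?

At a: <>(((r & s) -> r) & r) requires ((r & s) -> r) & r at some successor in {a, b, c, e}.
  ((r & s) -> r) & r holds at a, so <>(((r & s) -> r) & r) is true at a.

Yes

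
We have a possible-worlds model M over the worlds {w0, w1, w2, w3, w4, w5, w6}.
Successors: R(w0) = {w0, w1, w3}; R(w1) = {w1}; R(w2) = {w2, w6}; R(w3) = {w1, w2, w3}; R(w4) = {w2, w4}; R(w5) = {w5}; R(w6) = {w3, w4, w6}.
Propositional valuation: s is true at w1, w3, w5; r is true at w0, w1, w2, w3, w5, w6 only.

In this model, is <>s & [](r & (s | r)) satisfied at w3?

At w3: <>s is true, [](r & (s | r)) is true, so <>s & [](r & (s | r)) is true.
  At w3: <>s requires s at some successor in {w1, w2, w3}.
    s holds at w1, so <>s is true at w3.
  At w3: [](r & (s | r)) requires r & (s | r) at every successor {w1, w2, w3}.
    At w1: r & (s | r) is true.
    At w2: r & (s | r) is true.
    At w3: r & (s | r) is true.
  So [](r & (s | r)) is true at w3.

Yes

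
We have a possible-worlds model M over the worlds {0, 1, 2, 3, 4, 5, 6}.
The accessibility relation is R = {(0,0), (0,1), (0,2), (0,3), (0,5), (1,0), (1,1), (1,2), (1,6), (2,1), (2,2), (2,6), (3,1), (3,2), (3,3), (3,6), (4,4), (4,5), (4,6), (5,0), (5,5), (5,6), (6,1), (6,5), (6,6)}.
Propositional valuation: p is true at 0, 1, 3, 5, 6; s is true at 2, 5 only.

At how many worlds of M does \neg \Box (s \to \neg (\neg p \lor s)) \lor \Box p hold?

Let φ = \neg \Box (s \to \neg (\neg p \lor s)) \lor \Box p. Evaluate φ at each world:
  0 (successors {0, 1, 2, 3, 5}): φ is true.
  1 (successors {0, 1, 2, 6}): φ is true.
  2 (successors {1, 2, 6}): φ is true.
  3 (successors {1, 2, 3, 6}): φ is true.
  4 (successors {4, 5, 6}): φ is true.
  5 (successors {0, 5, 6}): φ is true.
  6 (successors {1, 5, 6}): φ is true.
For instance, at 4:
  At 4: \neg \Box (s \to \neg (\neg p \lor s)) is true, \Box p is false, so \neg \Box (s \to \neg (\neg p \lor s)) \lor \Box p is true.
    At 4: \Box (s \to \neg (\neg p \lor s)) is false, so \neg \Box (s \to \neg (\neg p \lor s)) is true.
      At 4: \Box (s \to \neg (\neg p \lor s)) requires s \to \neg (\neg p \lor s) at every successor {4, 5, 6}.
        s \to \neg (\neg p \lor s) fails at 5, so \Box (s \to \neg (\neg p \lor s)) is false at 4.
    At 4: \Box p requires p at every successor {4, 5, 6}.
      p fails at 4, so \Box p is false at 4.
Satisfying worlds: {0, 1, 2, 3, 4, 5, 6}

7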